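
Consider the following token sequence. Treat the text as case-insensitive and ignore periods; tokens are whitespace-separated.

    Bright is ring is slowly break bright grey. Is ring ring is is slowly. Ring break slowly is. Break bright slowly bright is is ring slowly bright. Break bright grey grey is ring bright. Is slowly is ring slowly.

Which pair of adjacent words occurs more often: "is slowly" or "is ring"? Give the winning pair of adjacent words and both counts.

"is slowly": 3 occurrences
"is ring": 5 occurrences

"is ring" (5 vs 3)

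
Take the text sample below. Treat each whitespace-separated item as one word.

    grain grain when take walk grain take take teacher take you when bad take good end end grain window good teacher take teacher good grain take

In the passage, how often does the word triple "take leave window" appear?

Scanning the 24 overlapping trigram windows for "take leave window":
  (none found)

0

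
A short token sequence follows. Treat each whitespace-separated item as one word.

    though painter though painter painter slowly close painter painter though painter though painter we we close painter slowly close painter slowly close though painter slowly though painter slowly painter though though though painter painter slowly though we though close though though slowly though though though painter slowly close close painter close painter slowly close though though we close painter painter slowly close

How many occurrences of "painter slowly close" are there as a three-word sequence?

6

Scanning the 60 overlapping trigram windows for "painter slowly close":
  position 5–7: painter slowly close
  position 17–19: painter slowly close
  position 20–22: painter slowly close
  position 46–48: painter slowly close
  position 52–54: painter slowly close
  position 60–62: painter slowly close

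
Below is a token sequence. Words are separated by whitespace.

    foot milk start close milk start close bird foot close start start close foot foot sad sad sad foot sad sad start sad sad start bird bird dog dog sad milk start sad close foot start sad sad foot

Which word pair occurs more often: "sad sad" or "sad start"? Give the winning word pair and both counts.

"sad sad": 5 occurrences
"sad start": 2 occurrences

"sad sad" (5 vs 2)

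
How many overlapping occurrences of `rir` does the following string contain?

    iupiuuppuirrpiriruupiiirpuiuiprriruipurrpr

2

Sliding a length-3 window over the 42 characters (40 positions):
  position 15–17: rir
  position 32–34: rir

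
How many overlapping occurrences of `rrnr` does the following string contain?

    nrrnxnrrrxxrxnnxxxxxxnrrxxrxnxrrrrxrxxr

Sliding a length-4 window over the 39 characters (36 positions):
  (no match at any position)

0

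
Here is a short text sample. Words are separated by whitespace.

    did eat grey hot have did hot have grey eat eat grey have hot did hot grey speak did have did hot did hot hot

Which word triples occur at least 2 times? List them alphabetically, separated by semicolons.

Trigram counts meeting the condition (at least 2 times):
  have did hot: 2
  hot did hot: 2

have did hot; hot did hot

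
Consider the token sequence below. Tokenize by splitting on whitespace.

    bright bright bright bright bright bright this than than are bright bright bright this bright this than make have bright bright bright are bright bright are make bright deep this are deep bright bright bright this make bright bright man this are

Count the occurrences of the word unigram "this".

6

Scanning the 42 tokens for "this":
  position 7: this
  position 14: this
  position 16: this
  position 30: this
  position 36: this
  position 41: this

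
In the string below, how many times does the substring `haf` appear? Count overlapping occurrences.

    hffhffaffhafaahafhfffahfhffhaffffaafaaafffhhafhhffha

4

Sliding a length-3 window over the 52 characters (50 positions):
  position 10–12: haf
  position 15–17: haf
  position 28–30: haf
  position 44–46: haf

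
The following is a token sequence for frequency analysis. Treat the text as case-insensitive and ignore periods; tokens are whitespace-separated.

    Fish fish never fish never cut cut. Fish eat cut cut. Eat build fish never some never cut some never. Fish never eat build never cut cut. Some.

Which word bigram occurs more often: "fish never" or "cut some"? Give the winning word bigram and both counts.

"fish never": 4 occurrences
"cut some": 2 occurrences

"fish never" (4 vs 2)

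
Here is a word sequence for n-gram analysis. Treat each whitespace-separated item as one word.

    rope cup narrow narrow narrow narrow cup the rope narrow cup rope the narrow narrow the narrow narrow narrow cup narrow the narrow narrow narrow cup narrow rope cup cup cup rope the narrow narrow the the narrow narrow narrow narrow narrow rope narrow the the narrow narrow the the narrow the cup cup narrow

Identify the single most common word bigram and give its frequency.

"narrow narrow", 14 times

Bigram frequencies (highest first):
  narrow narrow: 14
  the narrow: 7
  narrow the: 6
  cup narrow: 4
  narrow cup: 4
  cup cup: 3
  … (9 more, each ≤ 3)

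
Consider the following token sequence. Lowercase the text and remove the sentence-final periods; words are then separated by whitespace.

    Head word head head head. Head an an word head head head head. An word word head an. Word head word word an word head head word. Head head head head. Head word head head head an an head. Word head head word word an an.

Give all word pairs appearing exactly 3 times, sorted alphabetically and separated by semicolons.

Bigram counts meeting the condition (exactly 3 times):
  an an: 3
  word word: 3

an an; word word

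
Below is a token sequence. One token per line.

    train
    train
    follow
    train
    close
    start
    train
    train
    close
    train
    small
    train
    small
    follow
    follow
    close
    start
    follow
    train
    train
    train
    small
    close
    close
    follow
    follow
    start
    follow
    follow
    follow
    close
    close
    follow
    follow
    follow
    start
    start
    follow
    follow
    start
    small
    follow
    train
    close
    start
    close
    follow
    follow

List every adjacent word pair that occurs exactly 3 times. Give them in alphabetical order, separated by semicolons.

Bigram counts meeting the condition (exactly 3 times):
  close follow: 3
  close start: 3
  follow start: 3
  follow train: 3
  start follow: 3
  train close: 3
  train small: 3

close follow; close start; follow start; follow train; start follow; train close; train small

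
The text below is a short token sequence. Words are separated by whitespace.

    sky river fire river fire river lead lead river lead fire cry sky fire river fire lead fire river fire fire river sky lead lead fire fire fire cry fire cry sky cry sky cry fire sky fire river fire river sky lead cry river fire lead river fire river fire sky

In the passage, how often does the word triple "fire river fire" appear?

5

Scanning the 50 overlapping trigram windows for "fire river fire":
  position 3–5: fire river fire
  position 14–16: fire river fire
  position 18–20: fire river fire
  position 38–40: fire river fire
  position 49–51: fire river fire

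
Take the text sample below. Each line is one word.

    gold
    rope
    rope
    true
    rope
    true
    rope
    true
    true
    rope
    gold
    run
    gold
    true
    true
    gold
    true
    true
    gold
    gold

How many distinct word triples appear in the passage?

20 tokens → 18 trigram windows in total.
Repeated trigrams (each contributes count−1 duplicates):
  gold true true: 2
  rope true rope: 2
  true rope true: 2
  true true gold: 2
4 duplicate windows → 18 − 4 = 14 distinct.

14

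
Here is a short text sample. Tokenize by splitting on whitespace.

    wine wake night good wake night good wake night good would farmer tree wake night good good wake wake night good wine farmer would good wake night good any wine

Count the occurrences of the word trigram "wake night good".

Scanning the 28 overlapping trigram windows for "wake night good":
  position 2–4: wake night good
  position 5–7: wake night good
  position 8–10: wake night good
  position 14–16: wake night good
  position 19–21: wake night good
  position 26–28: wake night good

6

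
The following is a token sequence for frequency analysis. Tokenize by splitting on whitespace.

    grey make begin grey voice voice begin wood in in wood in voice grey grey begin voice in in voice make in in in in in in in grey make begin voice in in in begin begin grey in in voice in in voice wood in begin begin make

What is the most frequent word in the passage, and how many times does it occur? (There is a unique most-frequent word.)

Unigram frequencies (highest first):
  in: 20
  begin: 8
  voice: 8
  grey: 6
  make: 4
  wood: 3

"in", 20 times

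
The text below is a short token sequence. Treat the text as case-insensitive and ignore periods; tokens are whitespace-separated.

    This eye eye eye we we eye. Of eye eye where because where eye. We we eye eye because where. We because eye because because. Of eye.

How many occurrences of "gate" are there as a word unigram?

Scanning the 27 tokens for "gate":
  (none found)

0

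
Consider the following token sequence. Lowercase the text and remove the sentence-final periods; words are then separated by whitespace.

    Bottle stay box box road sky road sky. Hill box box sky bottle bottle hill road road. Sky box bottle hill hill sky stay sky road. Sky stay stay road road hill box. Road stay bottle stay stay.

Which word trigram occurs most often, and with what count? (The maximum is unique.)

"sky road sky", 2 times

Trigram frequencies (highest first):
  sky road sky: 2
  bottle stay box: 1
  stay box box: 1
  box box road: 1
  box road sky: 1
  road sky road: 1
  … (29 more, each ≤ 1)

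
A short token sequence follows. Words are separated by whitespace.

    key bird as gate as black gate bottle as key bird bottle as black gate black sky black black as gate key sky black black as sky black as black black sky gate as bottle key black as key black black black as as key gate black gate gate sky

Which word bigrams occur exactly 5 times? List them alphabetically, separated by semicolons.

Bigram counts meeting the condition (exactly 5 times):
  black as: 5
  black black: 5

black as; black black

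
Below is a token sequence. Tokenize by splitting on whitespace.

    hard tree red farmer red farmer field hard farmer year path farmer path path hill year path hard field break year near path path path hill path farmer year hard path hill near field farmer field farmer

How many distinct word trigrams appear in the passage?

37 tokens → 35 trigram windows in total.
Repeated trigrams (each contributes count−1 duplicates):
  path path hill: 2
1 duplicate windows → 35 − 1 = 34 distinct.

34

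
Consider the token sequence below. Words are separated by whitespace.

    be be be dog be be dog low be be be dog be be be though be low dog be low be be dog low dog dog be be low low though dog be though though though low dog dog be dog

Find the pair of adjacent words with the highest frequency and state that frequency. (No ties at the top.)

Bigram frequencies (highest first):
  be be: 9
  dog be: 6
  be dog: 5
  be low: 3
  low dog: 3
  dog low: 2
  … (9 more, each ≤ 2)

"be be", 9 times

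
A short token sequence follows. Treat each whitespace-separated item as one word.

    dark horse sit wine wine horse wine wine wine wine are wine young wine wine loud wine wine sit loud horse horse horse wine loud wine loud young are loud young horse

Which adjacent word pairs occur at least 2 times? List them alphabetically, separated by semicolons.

horse horse; horse wine; loud wine; loud young; wine loud; wine wine

Bigram counts meeting the condition (at least 2 times):
  horse horse: 2
  horse wine: 2
  loud wine: 2
  loud young: 2
  wine loud: 3
  wine wine: 6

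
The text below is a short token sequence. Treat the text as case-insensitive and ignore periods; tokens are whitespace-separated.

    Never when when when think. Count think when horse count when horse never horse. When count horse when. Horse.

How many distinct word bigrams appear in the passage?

14

19 tokens → 18 bigram windows in total.
Repeated bigrams (each contributes count−1 duplicates):
  when horse: 3
  horse when: 2
  when when: 2
4 duplicate windows → 18 − 4 = 14 distinct.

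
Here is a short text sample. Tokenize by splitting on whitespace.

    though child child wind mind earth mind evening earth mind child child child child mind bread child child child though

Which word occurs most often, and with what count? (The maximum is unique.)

"child", 9 times

Unigram frequencies (highest first):
  child: 9
  mind: 4
  though: 2
  earth: 2
  wind: 1
  evening: 1
  … (1 more, each ≤ 1)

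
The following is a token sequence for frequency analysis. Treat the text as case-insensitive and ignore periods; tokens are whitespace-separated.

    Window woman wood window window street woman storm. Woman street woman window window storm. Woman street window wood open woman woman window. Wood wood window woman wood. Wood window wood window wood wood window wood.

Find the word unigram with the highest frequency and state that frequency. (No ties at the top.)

"window", 11 times

Unigram frequencies (highest first):
  window: 11
  wood: 10
  woman: 8
  street: 3
  storm: 2
  open: 1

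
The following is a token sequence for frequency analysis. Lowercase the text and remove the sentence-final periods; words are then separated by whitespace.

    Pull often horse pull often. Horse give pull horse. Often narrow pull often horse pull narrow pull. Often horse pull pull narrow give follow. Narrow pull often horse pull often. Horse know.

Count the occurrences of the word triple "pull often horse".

Scanning the 30 overlapping trigram windows for "pull often horse":
  position 1–3: pull often horse
  position 4–6: pull often horse
  position 12–14: pull often horse
  position 17–19: pull often horse
  position 26–28: pull often horse
  position 29–31: pull often horse

6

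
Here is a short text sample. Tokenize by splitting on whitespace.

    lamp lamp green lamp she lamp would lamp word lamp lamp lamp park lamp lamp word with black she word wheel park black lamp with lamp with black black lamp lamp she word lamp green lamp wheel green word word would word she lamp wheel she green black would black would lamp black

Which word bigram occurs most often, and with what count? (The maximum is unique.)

"lamp lamp", 5 times

Bigram frequencies (highest first):
  lamp lamp: 5
  lamp green: 2
  green lamp: 2
  lamp she: 2
  she lamp: 2
  would lamp: 2
  … (29 more, each ≤ 2)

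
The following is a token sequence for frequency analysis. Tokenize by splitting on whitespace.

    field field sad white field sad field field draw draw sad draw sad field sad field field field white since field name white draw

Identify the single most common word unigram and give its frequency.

Unigram frequencies (highest first):
  field: 10
  sad: 5
  draw: 4
  white: 3
  since: 1
  name: 1

"field", 10 times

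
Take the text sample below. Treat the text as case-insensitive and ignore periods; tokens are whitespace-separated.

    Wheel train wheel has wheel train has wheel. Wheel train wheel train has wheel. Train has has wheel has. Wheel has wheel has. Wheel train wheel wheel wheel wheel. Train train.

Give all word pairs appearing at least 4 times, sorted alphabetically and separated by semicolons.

has wheel; wheel has; wheel train; wheel wheel

Bigram counts meeting the condition (at least 4 times):
  has wheel: 7
  wheel has: 4
  wheel train: 7
  wheel wheel: 4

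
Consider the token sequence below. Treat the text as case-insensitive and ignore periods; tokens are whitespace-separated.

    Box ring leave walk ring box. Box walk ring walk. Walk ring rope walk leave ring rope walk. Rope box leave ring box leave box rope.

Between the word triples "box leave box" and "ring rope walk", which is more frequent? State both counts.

"ring rope walk" (2 vs 1)

"box leave box": 1 occurrence
"ring rope walk": 2 occurrences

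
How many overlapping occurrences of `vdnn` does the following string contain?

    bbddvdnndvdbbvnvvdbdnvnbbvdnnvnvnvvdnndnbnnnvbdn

Sliding a length-4 window over the 48 characters (45 positions):
  position 5–8: vdnn
  position 26–29: vdnn
  position 35–38: vdnn

3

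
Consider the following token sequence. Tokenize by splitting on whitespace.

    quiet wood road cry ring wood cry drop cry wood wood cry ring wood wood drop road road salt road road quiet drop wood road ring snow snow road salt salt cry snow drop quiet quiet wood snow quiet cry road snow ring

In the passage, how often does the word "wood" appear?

Scanning the 43 tokens for "wood":
  position 2: wood
  position 6: wood
  position 10: wood
  position 11: wood
  position 14: wood
  position 15: wood
  position 24: wood
  position 37: wood

8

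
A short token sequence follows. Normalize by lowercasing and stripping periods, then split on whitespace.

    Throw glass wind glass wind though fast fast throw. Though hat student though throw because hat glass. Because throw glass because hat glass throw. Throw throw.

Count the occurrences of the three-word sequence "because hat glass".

2

Scanning the 24 overlapping trigram windows for "because hat glass":
  position 15–17: because hat glass
  position 21–23: because hat glass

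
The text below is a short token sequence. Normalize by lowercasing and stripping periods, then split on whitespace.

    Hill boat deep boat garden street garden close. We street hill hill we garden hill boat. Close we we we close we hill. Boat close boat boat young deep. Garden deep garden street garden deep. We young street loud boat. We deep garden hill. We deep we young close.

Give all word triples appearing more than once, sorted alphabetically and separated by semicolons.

deep we young; garden street garden; hill boat close

Trigram counts meeting the condition (more than once):
  deep we young: 2
  garden street garden: 2
  hill boat close: 2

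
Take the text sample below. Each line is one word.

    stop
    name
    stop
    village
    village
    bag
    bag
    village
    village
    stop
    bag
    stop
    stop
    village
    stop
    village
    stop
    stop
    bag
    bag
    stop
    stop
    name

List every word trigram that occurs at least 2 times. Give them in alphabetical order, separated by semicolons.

bag stop stop; stop village stop

Trigram counts meeting the condition (at least 2 times):
  bag stop stop: 2
  stop village stop: 2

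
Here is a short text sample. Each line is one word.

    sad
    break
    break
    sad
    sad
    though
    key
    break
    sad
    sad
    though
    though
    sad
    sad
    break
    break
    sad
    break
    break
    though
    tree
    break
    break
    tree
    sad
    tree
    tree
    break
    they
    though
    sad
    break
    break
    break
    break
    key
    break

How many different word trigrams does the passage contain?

28

37 tokens → 35 trigram windows in total.
Repeated trigrams (each contributes count−1 duplicates):
  sad break break: 4
  break break break: 2
  break break sad: 2
  break sad sad: 2
  sad sad though: 2
7 duplicate windows → 35 − 7 = 28 distinct.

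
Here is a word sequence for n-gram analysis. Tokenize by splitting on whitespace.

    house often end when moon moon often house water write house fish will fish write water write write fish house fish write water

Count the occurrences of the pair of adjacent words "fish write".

2

Scanning the 22 overlapping bigram windows for "fish write":
  position 14–15: fish write
  position 21–22: fish write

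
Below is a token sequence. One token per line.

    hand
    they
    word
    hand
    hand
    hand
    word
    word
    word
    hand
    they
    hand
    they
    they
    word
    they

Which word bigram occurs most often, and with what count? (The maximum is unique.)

"hand they", 3 times

Bigram frequencies (highest first):
  hand they: 3
  they word: 2
  word hand: 2
  hand hand: 2
  word word: 2
  hand word: 1
  … (3 more, each ≤ 1)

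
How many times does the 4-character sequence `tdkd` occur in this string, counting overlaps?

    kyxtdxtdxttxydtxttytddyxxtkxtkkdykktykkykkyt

Sliding a length-4 window over the 44 characters (41 positions):
  (no match at any position)

0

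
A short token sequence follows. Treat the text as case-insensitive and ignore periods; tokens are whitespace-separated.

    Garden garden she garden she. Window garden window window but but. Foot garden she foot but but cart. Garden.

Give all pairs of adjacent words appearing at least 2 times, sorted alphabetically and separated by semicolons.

but but; garden she

Bigram counts meeting the condition (at least 2 times):
  but but: 2
  garden she: 3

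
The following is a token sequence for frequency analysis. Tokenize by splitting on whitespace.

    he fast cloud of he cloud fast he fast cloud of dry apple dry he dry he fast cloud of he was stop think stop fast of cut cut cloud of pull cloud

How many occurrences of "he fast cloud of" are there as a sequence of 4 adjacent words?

3

Scanning the 30 overlapping 4-gram windows for "he fast cloud of":
  position 1–4: he fast cloud of
  position 8–11: he fast cloud of
  position 17–20: he fast cloud of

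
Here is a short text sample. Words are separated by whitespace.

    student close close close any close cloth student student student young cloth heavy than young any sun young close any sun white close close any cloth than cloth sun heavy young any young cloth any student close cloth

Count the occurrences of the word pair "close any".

Scanning the 37 overlapping bigram windows for "close any":
  position 4–5: close any
  position 19–20: close any
  position 24–25: close any

3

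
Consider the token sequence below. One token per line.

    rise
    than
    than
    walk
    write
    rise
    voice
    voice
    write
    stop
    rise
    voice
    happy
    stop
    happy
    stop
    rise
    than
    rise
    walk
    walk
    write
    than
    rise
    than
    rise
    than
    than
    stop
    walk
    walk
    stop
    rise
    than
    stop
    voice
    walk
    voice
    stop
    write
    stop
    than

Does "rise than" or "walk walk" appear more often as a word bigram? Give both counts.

"rise than" (5 vs 2)

"rise than": 5 occurrences
"walk walk": 2 occurrences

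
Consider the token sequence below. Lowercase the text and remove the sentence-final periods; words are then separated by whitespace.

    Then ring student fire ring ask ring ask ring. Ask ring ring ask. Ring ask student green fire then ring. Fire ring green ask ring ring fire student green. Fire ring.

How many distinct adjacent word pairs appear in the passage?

31 tokens → 30 bigram windows in total.
Repeated bigrams (each contributes count−1 duplicates):
  ask ring: 5
  ring ask: 5
  fire ring: 3
  green fire: 2
  ring fire: 2
  ring ring: 2
  student green: 2
  then ring: 2
15 duplicate windows → 30 − 15 = 15 distinct.

15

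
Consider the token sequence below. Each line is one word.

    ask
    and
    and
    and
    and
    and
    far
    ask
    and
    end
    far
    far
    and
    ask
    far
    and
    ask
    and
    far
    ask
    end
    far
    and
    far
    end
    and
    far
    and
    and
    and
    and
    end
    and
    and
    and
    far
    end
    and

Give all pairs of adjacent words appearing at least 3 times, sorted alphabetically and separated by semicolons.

and and; and far; ask and; end and; far and

Bigram counts meeting the condition (at least 3 times):
  and and: 9
  and far: 5
  ask and: 3
  end and: 3
  far and: 4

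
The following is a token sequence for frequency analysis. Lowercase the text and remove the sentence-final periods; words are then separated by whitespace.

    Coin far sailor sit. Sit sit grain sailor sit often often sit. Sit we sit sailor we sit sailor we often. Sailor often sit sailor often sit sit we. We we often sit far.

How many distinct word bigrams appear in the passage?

18

34 tokens → 33 bigram windows in total.
Repeated bigrams (each contributes count−1 duplicates):
  often sit: 4
  sit sit: 4
  sit sailor: 3
  sailor often: 2
  sailor sit: 2
  sailor we: 2
  sit we: 2
  we often: 2
  … (2 more repeated)
15 duplicate windows → 33 − 15 = 18 distinct.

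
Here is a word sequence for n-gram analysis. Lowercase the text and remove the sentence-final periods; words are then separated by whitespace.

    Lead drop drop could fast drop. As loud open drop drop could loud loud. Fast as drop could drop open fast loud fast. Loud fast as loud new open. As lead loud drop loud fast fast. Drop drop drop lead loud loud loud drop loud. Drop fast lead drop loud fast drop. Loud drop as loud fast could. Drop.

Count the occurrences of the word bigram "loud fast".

Scanning the 58 overlapping bigram windows for "loud fast":
  position 14–15: loud fast
  position 22–23: loud fast
  position 24–25: loud fast
  position 34–35: loud fast
  position 50–51: loud fast
  position 56–57: loud fast

6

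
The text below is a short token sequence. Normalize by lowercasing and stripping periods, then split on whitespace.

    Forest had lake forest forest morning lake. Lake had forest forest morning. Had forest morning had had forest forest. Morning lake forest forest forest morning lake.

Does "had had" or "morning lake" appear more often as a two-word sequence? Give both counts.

"morning lake" (3 vs 1)

"had had": 1 occurrence
"morning lake": 3 occurrences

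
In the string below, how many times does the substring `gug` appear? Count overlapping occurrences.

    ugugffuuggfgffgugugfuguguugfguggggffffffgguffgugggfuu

6

Sliding a length-3 window over the 53 characters (51 positions):
  position 2–4: gug
  position 15–17: gug
  position 17–19: gug
  position 22–24: gug
  position 29–31: gug
  position 46–48: gug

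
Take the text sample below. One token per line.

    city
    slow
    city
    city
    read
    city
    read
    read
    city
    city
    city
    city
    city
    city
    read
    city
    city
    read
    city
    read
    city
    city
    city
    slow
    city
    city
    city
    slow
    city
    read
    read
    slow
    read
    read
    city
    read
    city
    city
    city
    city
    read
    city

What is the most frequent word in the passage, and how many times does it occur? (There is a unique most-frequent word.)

Unigram frequencies (highest first):
  city: 26
  read: 12
  slow: 4

"city", 26 times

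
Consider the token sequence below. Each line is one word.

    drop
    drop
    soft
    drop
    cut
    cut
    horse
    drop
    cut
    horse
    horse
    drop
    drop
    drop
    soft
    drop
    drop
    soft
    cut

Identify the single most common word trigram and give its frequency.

"drop drop soft", 3 times

Trigram frequencies (highest first):
  drop drop soft: 3
  drop soft drop: 2
  soft drop cut: 1
  drop cut cut: 1
  cut cut horse: 1
  cut horse drop: 1
  … (8 more, each ≤ 1)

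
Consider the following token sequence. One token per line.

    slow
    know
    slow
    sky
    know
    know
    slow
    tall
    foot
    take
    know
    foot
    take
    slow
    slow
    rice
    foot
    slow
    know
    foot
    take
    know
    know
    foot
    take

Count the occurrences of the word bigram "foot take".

4

Scanning the 24 overlapping bigram windows for "foot take":
  position 9–10: foot take
  position 12–13: foot take
  position 20–21: foot take
  position 24–25: foot take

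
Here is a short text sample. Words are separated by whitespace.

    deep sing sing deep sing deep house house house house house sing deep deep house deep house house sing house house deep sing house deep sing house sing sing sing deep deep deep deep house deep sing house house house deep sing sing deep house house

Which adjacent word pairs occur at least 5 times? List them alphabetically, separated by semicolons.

deep house; deep sing; house deep; house house; sing deep

Bigram counts meeting the condition (at least 5 times):
  deep house: 5
  deep sing: 6
  house deep: 5
  house house: 9
  sing deep: 5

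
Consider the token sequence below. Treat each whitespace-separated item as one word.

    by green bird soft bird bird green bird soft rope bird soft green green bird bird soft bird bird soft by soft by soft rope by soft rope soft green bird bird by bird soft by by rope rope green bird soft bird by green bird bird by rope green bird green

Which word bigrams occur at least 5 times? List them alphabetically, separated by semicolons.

bird bird; bird soft; green bird

Bigram counts meeting the condition (at least 5 times):
  bird bird: 5
  bird soft: 7
  green bird: 7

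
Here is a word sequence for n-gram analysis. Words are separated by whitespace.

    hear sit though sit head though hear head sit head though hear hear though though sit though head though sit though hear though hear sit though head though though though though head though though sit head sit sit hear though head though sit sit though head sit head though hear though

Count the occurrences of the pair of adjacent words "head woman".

0

Scanning the 50 overlapping bigram windows for "head woman":
  (none found)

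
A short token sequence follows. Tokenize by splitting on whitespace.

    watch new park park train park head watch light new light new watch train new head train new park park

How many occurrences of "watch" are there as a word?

Scanning the 20 tokens for "watch":
  position 1: watch
  position 8: watch
  position 13: watch

3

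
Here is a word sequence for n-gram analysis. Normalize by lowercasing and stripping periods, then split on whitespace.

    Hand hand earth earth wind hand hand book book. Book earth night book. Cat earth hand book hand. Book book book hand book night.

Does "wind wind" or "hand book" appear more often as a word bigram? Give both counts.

"wind wind": 0 occurrences
"hand book": 4 occurrences

"hand book" (4 vs 0)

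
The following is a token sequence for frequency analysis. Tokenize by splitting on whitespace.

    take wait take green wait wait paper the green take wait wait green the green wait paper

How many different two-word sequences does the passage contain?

17 tokens → 16 bigram windows in total.
Repeated bigrams (each contributes count−1 duplicates):
  green wait: 2
  take wait: 2
  the green: 2
  wait paper: 2
  wait wait: 2
5 duplicate windows → 16 − 5 = 11 distinct.

11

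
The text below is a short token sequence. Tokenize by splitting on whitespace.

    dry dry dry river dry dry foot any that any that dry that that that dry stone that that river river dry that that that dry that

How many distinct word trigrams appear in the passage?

27 tokens → 25 trigram windows in total.
Repeated trigrams (each contributes count−1 duplicates):
  dry that that: 2
  that dry that: 2
  that that dry: 2
  that that that: 2
4 duplicate windows → 25 − 4 = 21 distinct.

21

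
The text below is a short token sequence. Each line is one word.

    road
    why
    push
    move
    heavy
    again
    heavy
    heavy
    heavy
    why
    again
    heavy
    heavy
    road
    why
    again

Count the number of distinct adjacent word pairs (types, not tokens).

10

16 tokens → 15 bigram windows in total.
Repeated bigrams (each contributes count−1 duplicates):
  heavy heavy: 3
  again heavy: 2
  road why: 2
  why again: 2
5 duplicate windows → 15 − 5 = 10 distinct.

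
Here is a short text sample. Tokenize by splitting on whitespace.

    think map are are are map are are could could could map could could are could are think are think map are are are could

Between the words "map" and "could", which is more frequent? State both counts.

"could" (7 vs 4)

"map": 4 occurrences
"could": 7 occurrences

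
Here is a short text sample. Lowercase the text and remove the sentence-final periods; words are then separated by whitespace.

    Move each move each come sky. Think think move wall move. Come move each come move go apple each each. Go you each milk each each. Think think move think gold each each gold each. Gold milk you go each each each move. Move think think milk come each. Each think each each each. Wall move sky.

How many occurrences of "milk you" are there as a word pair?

1

Scanning the 56 overlapping bigram windows for "milk you":
  position 37–38: milk you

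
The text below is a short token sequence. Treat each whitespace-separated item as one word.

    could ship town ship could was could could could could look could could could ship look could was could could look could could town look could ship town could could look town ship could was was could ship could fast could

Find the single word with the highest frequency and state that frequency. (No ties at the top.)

"could", 21 times

Unigram frequencies (highest first):
  could: 21
  ship: 6
  look: 5
  town: 4
  was: 4
  fast: 1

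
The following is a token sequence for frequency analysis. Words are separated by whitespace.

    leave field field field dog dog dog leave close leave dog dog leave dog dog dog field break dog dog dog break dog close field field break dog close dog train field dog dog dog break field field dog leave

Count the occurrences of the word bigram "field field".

4

Scanning the 39 overlapping bigram windows for "field field":
  position 2–3: field field
  position 3–4: field field
  position 25–26: field field
  position 37–38: field field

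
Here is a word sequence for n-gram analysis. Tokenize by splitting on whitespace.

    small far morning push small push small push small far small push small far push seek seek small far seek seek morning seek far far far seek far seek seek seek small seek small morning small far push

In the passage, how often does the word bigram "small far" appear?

Scanning the 37 overlapping bigram windows for "small far":
  position 1–2: small far
  position 9–10: small far
  position 13–14: small far
  position 18–19: small far
  position 36–37: small far

5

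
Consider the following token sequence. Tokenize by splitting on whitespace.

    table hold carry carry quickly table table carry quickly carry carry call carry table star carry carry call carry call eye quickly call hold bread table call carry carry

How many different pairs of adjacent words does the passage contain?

29 tokens → 28 bigram windows in total.
Repeated bigrams (each contributes count−1 duplicates):
  carry carry: 4
  call carry: 3
  carry call: 3
  carry quickly: 2
8 duplicate windows → 28 − 8 = 20 distinct.

20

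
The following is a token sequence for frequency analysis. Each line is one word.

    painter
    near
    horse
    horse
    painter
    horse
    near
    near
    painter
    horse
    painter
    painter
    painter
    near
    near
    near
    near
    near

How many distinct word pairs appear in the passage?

9

18 tokens → 17 bigram windows in total.
Repeated bigrams (each contributes count−1 duplicates):
  near near: 5
  horse painter: 2
  painter horse: 2
  painter near: 2
  painter painter: 2
8 duplicate windows → 17 − 8 = 9 distinct.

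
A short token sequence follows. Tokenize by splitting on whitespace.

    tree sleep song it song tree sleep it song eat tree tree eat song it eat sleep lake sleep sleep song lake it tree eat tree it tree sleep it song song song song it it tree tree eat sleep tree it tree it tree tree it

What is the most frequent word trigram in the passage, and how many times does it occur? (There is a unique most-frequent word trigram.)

Trigram frequencies (highest first):
  tree it tree: 3
  tree sleep it: 2
  sleep it song: 2
  tree tree eat: 2
  song song song: 2
  it tree tree: 2
  … (32 more, each ≤ 1)

"tree it tree", 3 times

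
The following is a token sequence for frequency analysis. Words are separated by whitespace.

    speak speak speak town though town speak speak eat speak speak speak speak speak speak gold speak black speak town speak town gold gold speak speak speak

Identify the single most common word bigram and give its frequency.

"speak speak", 10 times

Bigram frequencies (highest first):
  speak speak: 10
  speak town: 3
  town speak: 2
  gold speak: 2
  town though: 1
  though town: 1
  … (7 more, each ≤ 1)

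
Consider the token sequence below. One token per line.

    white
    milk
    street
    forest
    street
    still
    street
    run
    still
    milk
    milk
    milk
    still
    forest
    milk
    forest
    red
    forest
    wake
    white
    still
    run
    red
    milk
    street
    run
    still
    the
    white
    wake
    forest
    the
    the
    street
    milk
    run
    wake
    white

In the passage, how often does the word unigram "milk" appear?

Scanning the 38 tokens for "milk":
  position 2: milk
  position 10: milk
  position 11: milk
  position 12: milk
  position 15: milk
  position 24: milk
  position 35: milk

7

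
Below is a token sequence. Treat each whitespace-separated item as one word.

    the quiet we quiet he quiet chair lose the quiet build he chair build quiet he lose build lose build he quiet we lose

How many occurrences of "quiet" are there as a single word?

6

Scanning the 24 tokens for "quiet":
  position 2: quiet
  position 4: quiet
  position 6: quiet
  position 10: quiet
  position 15: quiet
  position 22: quiet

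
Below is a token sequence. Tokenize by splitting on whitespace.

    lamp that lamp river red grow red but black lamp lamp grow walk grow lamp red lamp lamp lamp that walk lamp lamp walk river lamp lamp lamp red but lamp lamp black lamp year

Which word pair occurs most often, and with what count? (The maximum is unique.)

Bigram frequencies (highest first):
  lamp lamp: 7
  lamp that: 2
  red but: 2
  black lamp: 2
  lamp red: 2
  that lamp: 1
  … (18 more, each ≤ 1)

"lamp lamp", 7 times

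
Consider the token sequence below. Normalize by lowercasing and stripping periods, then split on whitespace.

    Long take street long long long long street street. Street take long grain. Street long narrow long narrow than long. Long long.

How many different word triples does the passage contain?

22 tokens → 20 trigram windows in total.
Repeated trigrams (each contributes count−1 duplicates):
  long long long: 3
2 duplicate windows → 20 − 2 = 18 distinct.

18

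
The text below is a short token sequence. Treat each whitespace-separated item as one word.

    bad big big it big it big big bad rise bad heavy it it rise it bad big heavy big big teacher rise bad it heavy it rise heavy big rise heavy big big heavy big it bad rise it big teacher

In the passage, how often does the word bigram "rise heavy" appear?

Scanning the 41 overlapping bigram windows for "rise heavy":
  position 28–29: rise heavy
  position 31–32: rise heavy

2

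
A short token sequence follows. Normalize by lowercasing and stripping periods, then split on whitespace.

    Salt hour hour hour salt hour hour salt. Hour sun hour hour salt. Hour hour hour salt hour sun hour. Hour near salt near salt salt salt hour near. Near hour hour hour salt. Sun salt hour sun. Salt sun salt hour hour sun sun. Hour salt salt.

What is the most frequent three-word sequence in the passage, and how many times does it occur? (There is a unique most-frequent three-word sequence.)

Trigram frequencies (highest first):
  hour hour salt: 5
  salt hour hour: 4
  hour salt hour: 4
  hour hour hour: 3
  salt hour sun: 3
  hour sun hour: 2
  … (22 more, each ≤ 2)

"hour hour salt", 5 times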